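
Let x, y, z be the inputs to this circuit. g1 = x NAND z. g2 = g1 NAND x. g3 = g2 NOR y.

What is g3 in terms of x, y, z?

((x NAND z) NAND x) NOR y

g1 = x NAND z
g2 = g1 NAND x = (x NAND z) NAND x
g3 = g2 NOR y = ((x NAND z) NAND x) NOR y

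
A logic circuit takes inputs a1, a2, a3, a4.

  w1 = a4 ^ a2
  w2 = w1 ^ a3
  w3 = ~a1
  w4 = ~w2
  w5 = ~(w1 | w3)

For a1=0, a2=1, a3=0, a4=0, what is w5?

0

w1 = 0 ^ 1 = 1
w3 = ~0 = 1
w5 = ~(1 | 1) = 0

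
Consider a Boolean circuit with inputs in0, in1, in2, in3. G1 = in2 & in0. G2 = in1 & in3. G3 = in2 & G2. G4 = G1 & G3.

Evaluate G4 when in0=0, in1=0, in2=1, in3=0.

G1 = 1 & 0 = 0
G2 = 0 & 0 = 0
G3 = 1 & 0 = 0
G4 = 0 & 0 = 0

0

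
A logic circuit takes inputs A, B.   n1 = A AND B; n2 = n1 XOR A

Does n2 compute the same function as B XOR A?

n1 = A AND B
n2 = n1 XOR A = (A AND B) XOR A
At A=0, B=1: circuit gives 0, formula gives 1.

No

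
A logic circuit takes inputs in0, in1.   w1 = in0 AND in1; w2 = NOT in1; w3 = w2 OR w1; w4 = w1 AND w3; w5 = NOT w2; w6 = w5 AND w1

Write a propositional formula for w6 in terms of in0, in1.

NOT NOT in1 AND (in0 AND in1)

w1 = in0 AND in1
w2 = NOT in1
w5 = NOT w2 = NOT NOT in1
w6 = w5 AND w1 = NOT NOT in1 AND (in0 AND in1)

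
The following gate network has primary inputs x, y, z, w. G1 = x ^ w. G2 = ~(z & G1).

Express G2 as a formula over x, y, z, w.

~(z & (x ^ w))

G1 = x ^ w
G2 = ~(z & G1) = ~(z & (x ^ w))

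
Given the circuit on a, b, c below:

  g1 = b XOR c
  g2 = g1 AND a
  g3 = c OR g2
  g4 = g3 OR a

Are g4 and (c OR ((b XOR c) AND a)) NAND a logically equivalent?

No

g1 = b XOR c
g2 = g1 AND a = (b XOR c) AND a
g3 = c OR g2 = c OR ((b XOR c) AND a)
g4 = g3 OR a = (c OR ((b XOR c) AND a)) OR a
At a=0, b=0, c=0: circuit gives 0, formula gives 1.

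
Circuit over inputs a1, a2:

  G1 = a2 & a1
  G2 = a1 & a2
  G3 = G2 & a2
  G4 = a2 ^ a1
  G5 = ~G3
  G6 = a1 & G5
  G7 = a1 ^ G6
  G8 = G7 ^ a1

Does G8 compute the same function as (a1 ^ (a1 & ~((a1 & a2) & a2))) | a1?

G2 = a1 & a2
G3 = G2 & a2 = (a1 & a2) & a2
G5 = ~G3 = ~((a1 & a2) & a2)
G6 = a1 & G5 = a1 & ~((a1 & a2) & a2)
G7 = a1 ^ G6 = a1 ^ (a1 & ~((a1 & a2) & a2))
G8 = G7 ^ a1 = (a1 ^ (a1 & ~((a1 & a2) & a2))) ^ a1
At a1=1, a2=1: circuit gives 0, formula gives 1.

No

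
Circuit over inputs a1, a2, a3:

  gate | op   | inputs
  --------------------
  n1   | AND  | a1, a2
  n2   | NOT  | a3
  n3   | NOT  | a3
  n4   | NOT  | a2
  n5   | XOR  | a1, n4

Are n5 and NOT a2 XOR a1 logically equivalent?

n4 = NOT a2
n5 = a1 XOR n4 = a1 XOR NOT a2
At a1=0, a2=1, a3=0: circuit gives 0, formula gives 0.
At a1=0, a2=0, a3=0: circuit gives 1, formula gives 1.
Agrees on all 8 inputs.

Yes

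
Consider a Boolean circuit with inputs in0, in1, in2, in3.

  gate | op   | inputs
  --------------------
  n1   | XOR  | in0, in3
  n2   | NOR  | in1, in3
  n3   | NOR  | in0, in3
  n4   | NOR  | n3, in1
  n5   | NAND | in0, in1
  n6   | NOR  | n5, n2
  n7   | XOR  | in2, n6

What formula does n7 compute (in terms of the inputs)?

n2 = in1 NOR in3
n5 = in0 NAND in1
n6 = n5 NOR n2 = (in0 NAND in1) NOR (in1 NOR in3)
n7 = in2 XOR n6 = in2 XOR ((in0 NAND in1) NOR (in1 NOR in3))

in2 XOR ((in0 NAND in1) NOR (in1 NOR in3))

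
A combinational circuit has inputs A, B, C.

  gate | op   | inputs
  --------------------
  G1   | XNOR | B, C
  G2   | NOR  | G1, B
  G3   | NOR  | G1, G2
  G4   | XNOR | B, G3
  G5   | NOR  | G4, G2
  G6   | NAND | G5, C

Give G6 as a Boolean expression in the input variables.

((B XNOR ((B XNOR C) NOR ((B XNOR C) NOR B))) NOR ((B XNOR C) NOR B)) NAND C

G1 = B XNOR C
G2 = G1 NOR B = (B XNOR C) NOR B
G3 = G1 NOR G2 = (B XNOR C) NOR ((B XNOR C) NOR B)
G4 = B XNOR G3 = B XNOR ((B XNOR C) NOR ((B XNOR C) NOR B))
G5 = G4 NOR G2 = (B XNOR ((B XNOR C) NOR ((B XNOR C) NOR B))) NOR ((B XNOR C) NOR B)
G6 = G5 NAND C = ((B XNOR ((B XNOR C) NOR ((B XNOR C) NOR B))) NOR ((B XNOR C) NOR B)) NAND C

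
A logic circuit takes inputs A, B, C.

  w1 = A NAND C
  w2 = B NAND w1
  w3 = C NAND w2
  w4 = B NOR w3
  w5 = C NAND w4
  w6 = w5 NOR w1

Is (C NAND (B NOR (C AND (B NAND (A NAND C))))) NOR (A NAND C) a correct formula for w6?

w1 = A NAND C
w2 = B NAND w1 = B NAND (A NAND C)
w3 = C NAND w2 = C NAND (B NAND (A NAND C))
w4 = B NOR w3 = B NOR (C NAND (B NAND (A NAND C)))
w5 = C NAND w4 = C NAND (B NOR (C NAND (B NAND (A NAND C))))
w6 = w5 NOR w1 = (C NAND (B NOR (C NAND (B NAND (A NAND C))))) NOR (A NAND C)
At A=1, B=0, C=1: circuit gives 1, formula gives 0.

No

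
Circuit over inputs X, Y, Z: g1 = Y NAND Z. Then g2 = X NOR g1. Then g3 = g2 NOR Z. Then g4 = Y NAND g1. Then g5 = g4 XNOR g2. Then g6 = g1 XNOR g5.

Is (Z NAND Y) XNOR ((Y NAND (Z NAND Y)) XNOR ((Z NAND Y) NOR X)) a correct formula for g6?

Yes

g1 = Y NAND Z
g2 = X NOR g1 = X NOR (Y NAND Z)
g4 = Y NAND g1 = Y NAND (Y NAND Z)
g5 = g4 XNOR g2 = (Y NAND (Y NAND Z)) XNOR (X NOR (Y NAND Z))
g6 = g1 XNOR g5 = (Y NAND Z) XNOR ((Y NAND (Y NAND Z)) XNOR (X NOR (Y NAND Z)))
At X=0, Y=0, Z=0: circuit gives 0, formula gives 0.
At X=0, Y=1, Z=0: circuit gives 1, formula gives 1.
Agrees on all 8 inputs.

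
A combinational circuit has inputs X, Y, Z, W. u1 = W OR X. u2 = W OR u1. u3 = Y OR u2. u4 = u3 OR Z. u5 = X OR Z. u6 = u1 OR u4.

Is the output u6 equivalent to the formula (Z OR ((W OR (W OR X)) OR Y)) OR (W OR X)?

Yes

u1 = W OR X
u2 = W OR u1 = W OR (W OR X)
u3 = Y OR u2 = Y OR (W OR (W OR X))
u4 = u3 OR Z = (Y OR (W OR (W OR X))) OR Z
u6 = u1 OR u4 = (W OR X) OR ((Y OR (W OR (W OR X))) OR Z)
At X=0, Y=0, Z=0, W=0: circuit gives 0, formula gives 0.
At X=0, Y=0, Z=0, W=1: circuit gives 1, formula gives 1.
Agrees on all 16 inputs.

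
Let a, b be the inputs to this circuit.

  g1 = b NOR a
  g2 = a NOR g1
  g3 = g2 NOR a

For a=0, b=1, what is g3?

g1 = 1 NOR 0 = 0
g2 = 0 NOR 0 = 1
g3 = 1 NOR 0 = 0

0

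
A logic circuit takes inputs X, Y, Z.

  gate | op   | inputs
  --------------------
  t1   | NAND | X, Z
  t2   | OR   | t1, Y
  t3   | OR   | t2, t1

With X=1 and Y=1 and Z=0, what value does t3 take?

1

t1 = 1 NAND 0 = 1
t2 = 1 OR 1 = 1
t3 = 1 OR 1 = 1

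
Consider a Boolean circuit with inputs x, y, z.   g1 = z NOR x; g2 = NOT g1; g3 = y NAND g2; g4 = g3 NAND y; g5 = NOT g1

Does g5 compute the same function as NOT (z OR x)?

g1 = z NOR x
g5 = NOT g1 = NOT (z NOR x)
At x=0, y=0, z=0: circuit gives 0, formula gives 1.

No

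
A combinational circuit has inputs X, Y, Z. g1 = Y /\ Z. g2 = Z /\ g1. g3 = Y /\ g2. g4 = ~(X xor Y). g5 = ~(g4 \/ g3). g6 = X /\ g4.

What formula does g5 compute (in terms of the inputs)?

g1 = Y /\ Z
g2 = Z /\ g1 = Z /\ (Y /\ Z)
g3 = Y /\ g2 = Y /\ (Z /\ (Y /\ Z))
g4 = ~(X xor Y)
g5 = ~(g4 \/ g3) = ~((~(X xor Y)) \/ (Y /\ (Z /\ (Y /\ Z))))

~((~(X xor Y)) \/ (Y /\ (Z /\ (Y /\ Z))))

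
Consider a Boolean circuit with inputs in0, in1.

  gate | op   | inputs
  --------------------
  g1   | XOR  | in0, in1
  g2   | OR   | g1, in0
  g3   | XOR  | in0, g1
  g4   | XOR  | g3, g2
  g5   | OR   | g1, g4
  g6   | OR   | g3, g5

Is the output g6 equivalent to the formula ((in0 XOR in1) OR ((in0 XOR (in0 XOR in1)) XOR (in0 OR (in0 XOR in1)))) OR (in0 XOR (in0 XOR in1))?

Yes

g1 = in0 XOR in1
g2 = g1 OR in0 = (in0 XOR in1) OR in0
g3 = in0 XOR g1 = in0 XOR (in0 XOR in1)
g4 = g3 XOR g2 = (in0 XOR (in0 XOR in1)) XOR ((in0 XOR in1) OR in0)
g5 = g1 OR g4 = (in0 XOR in1) OR ((in0 XOR (in0 XOR in1)) XOR ((in0 XOR in1) OR in0))
g6 = g3 OR g5 = (in0 XOR (in0 XOR in1)) OR ((in0 XOR in1) OR ((in0 XOR (in0 XOR in1)) XOR ((in0 XOR in1) OR in0)))
At in0=0, in1=0: circuit gives 0, formula gives 0.
At in0=0, in1=1: circuit gives 1, formula gives 1.
Agrees on all 4 inputs.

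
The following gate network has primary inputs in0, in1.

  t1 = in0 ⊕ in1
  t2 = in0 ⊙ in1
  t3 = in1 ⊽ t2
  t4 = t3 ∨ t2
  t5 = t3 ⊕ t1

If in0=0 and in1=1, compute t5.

1

t1 = 0 ⊕ 1 = 1
t2 = 0 ⊙ 1 = 0
t3 = 1 ⊽ 0 = 0
t5 = 0 ⊕ 1 = 1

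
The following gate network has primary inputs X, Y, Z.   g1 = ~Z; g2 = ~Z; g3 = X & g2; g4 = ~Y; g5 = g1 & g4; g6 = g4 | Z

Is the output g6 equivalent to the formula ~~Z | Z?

No

g4 = ~Y
g6 = g4 | Z = ~Y | Z
At X=0, Y=0, Z=0: circuit gives 1, formula gives 0.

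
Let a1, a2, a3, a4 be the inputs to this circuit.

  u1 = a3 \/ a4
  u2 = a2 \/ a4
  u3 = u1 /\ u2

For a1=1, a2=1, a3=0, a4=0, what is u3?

0

u1 = 0 \/ 0 = 0
u2 = 1 \/ 0 = 1
u3 = 0 /\ 1 = 0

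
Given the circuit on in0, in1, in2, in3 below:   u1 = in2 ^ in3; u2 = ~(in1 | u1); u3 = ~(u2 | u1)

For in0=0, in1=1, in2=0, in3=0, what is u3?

u1 = 0 ^ 0 = 0
u2 = ~(1 | 0) = 0
u3 = ~(0 | 0) = 1

1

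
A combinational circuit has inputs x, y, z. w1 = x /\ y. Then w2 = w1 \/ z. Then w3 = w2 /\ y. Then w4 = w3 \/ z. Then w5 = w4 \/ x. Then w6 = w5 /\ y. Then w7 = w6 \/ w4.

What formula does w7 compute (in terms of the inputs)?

((((((x /\ y) \/ z) /\ y) \/ z) \/ x) /\ y) \/ ((((x /\ y) \/ z) /\ y) \/ z)

w1 = x /\ y
w2 = w1 \/ z = (x /\ y) \/ z
w3 = w2 /\ y = ((x /\ y) \/ z) /\ y
w4 = w3 \/ z = (((x /\ y) \/ z) /\ y) \/ z
w5 = w4 \/ x = ((((x /\ y) \/ z) /\ y) \/ z) \/ x
w6 = w5 /\ y = (((((x /\ y) \/ z) /\ y) \/ z) \/ x) /\ y
w7 = w6 \/ w4 = ((((((x /\ y) \/ z) /\ y) \/ z) \/ x) /\ y) \/ ((((x /\ y) \/ z) /\ y) \/ z)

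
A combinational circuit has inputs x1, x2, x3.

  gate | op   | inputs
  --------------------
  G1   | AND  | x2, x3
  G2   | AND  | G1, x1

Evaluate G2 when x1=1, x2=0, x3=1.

G1 = 0 AND 1 = 0
G2 = 0 AND 1 = 0

0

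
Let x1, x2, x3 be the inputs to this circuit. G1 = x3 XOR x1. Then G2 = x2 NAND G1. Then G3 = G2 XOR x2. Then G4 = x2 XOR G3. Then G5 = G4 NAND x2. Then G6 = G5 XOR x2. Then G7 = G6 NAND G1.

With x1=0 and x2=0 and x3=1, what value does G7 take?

G1 = 1 XOR 0 = 1
G2 = 0 NAND 1 = 1
G3 = 1 XOR 0 = 1
G4 = 0 XOR 1 = 1
G5 = 1 NAND 0 = 1
G6 = 1 XOR 0 = 1
G7 = 1 NAND 1 = 0

0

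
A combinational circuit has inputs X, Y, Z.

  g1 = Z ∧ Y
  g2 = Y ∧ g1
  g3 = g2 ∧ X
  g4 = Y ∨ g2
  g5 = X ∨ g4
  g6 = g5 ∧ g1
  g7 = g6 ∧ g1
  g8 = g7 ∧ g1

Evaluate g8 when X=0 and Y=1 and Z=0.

0

g1 = 0 ∧ 1 = 0
g2 = 1 ∧ 0 = 0
g4 = 1 ∨ 0 = 1
g5 = 0 ∨ 1 = 1
g6 = 1 ∧ 0 = 0
g7 = 0 ∧ 0 = 0
g8 = 0 ∧ 0 = 0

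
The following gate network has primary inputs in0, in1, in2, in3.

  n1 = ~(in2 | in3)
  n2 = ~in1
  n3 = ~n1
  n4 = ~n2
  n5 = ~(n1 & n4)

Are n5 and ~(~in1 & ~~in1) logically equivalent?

No

n1 = ~(in2 | in3)
n2 = ~in1
n4 = ~n2 = ~~in1
n5 = ~(n1 & n4) = ~((~(in2 | in3)) & ~~in1)
At in0=0, in1=1, in2=0, in3=0: circuit gives 0, formula gives 1.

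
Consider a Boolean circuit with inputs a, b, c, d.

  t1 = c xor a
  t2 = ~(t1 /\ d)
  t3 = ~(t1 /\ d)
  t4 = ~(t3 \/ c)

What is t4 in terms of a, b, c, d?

t1 = c xor a
t3 = ~(t1 /\ d) = ~((c xor a) /\ d)
t4 = ~(t3 \/ c) = ~((~((c xor a) /\ d)) \/ c)

~((~((c xor a) /\ d)) \/ c)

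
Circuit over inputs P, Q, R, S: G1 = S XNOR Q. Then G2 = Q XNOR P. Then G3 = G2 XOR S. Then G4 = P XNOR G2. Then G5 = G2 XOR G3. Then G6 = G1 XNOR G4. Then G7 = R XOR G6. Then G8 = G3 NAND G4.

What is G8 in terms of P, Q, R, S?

((Q XNOR P) XOR S) NAND (P XNOR (Q XNOR P))

G2 = Q XNOR P
G3 = G2 XOR S = (Q XNOR P) XOR S
G4 = P XNOR G2 = P XNOR (Q XNOR P)
G8 = G3 NAND G4 = ((Q XNOR P) XOR S) NAND (P XNOR (Q XNOR P))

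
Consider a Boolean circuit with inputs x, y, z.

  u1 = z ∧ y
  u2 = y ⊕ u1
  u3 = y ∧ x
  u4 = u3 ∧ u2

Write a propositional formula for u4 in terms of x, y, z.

(y ∧ x) ∧ (y ⊕ (z ∧ y))

u1 = z ∧ y
u2 = y ⊕ u1 = y ⊕ (z ∧ y)
u3 = y ∧ x
u4 = u3 ∧ u2 = (y ∧ x) ∧ (y ⊕ (z ∧ y))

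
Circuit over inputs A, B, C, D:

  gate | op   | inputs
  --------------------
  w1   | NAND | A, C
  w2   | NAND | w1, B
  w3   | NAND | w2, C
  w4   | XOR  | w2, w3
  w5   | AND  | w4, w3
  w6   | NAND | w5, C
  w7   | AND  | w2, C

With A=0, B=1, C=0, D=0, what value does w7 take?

0

w1 = 0 NAND 0 = 1
w2 = 1 NAND 1 = 0
w7 = 0 AND 0 = 0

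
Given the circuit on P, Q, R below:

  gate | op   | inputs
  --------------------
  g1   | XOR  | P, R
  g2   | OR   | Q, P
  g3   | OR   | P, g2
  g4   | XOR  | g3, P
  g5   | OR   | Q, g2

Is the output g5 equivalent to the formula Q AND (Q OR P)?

No

g2 = Q OR P
g5 = Q OR g2 = Q OR (Q OR P)
At P=1, Q=0, R=0: circuit gives 1, formula gives 0.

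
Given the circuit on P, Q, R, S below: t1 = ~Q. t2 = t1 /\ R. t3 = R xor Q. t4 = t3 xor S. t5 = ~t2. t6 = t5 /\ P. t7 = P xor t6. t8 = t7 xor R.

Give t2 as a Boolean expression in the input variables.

t1 = ~Q
t2 = t1 /\ R = ~Q /\ R

~Q /\ R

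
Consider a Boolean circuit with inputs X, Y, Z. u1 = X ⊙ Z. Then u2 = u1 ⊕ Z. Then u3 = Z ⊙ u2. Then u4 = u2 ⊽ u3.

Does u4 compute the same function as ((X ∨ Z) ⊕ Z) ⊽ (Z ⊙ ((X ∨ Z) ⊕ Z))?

u1 = X ⊙ Z
u2 = u1 ⊕ Z = (X ⊙ Z) ⊕ Z
u3 = Z ⊙ u2 = Z ⊙ ((X ⊙ Z) ⊕ Z)
u4 = u2 ⊽ u3 = ((X ⊙ Z) ⊕ Z) ⊽ (Z ⊙ ((X ⊙ Z) ⊕ Z))
At X=0, Y=0, Z=1: circuit gives 0, formula gives 1.

No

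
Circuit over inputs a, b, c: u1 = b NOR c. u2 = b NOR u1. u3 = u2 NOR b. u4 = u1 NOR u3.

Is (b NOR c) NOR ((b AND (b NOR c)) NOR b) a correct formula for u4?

u1 = b NOR c
u2 = b NOR u1 = b NOR (b NOR c)
u3 = u2 NOR b = (b NOR (b NOR c)) NOR b
u4 = u1 NOR u3 = (b NOR c) NOR ((b NOR (b NOR c)) NOR b)
At a=0, b=0, c=1: circuit gives 1, formula gives 0.

No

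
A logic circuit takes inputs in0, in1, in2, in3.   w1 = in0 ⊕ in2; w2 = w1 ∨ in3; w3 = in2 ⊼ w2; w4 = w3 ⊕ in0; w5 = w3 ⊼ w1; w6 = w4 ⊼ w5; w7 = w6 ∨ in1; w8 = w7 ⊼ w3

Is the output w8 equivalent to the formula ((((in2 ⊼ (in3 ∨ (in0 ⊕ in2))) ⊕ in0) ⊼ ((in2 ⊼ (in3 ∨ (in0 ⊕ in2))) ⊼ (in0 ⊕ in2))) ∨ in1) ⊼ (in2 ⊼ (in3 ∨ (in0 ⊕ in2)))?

Yes

w1 = in0 ⊕ in2
w2 = w1 ∨ in3 = (in0 ⊕ in2) ∨ in3
w3 = in2 ⊼ w2 = in2 ⊼ ((in0 ⊕ in2) ∨ in3)
w4 = w3 ⊕ in0 = (in2 ⊼ ((in0 ⊕ in2) ∨ in3)) ⊕ in0
w5 = w3 ⊼ w1 = (in2 ⊼ ((in0 ⊕ in2) ∨ in3)) ⊼ (in0 ⊕ in2)
w6 = w4 ⊼ w5 = ((in2 ⊼ ((in0 ⊕ in2) ∨ in3)) ⊕ in0) ⊼ ((in2 ⊼ ((in0 ⊕ in2) ∨ in3)) ⊼ (in0 ⊕ in2))
w7 = w6 ∨ in1 = (((in2 ⊼ ((in0 ⊕ in2) ∨ in3)) ⊕ in0) ⊼ ((in2 ⊼ ((in0 ⊕ in2) ∨ in3)) ⊼ (in0 ⊕ in2))) ∨ in1
w8 = w7 ⊼ w3 = ((((in2 ⊼ ((in0 ⊕ in2) ∨ in3)) ⊕ in0) ⊼ ((in2 ⊼ ((in0 ⊕ in2) ∨ in3)) ⊼ (in0 ⊕ in2))) ∨ in1) ⊼ (in2 ⊼ ((in0 ⊕ in2) ∨ in3))
At in0=0, in1=1, in2=0, in3=0: circuit gives 0, formula gives 0.
At in0=0, in1=0, in2=0, in3=0: circuit gives 1, formula gives 1.
Agrees on all 16 inputs.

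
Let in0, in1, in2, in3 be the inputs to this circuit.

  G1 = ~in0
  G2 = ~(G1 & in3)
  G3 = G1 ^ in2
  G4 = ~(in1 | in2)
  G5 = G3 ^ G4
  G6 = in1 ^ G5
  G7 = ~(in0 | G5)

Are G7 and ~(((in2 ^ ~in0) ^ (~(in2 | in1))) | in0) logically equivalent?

G1 = ~in0
G3 = G1 ^ in2 = ~in0 ^ in2
G4 = ~(in1 | in2)
G5 = G3 ^ G4 = (~in0 ^ in2) ^ (~(in1 | in2))
G7 = ~(in0 | G5) = ~(in0 | ((~in0 ^ in2) ^ (~(in1 | in2))))
At in0=0, in1=1, in2=0, in3=0: circuit gives 0, formula gives 0.
At in0=0, in1=0, in2=0, in3=0: circuit gives 1, formula gives 1.
Agrees on all 16 inputs.

Yes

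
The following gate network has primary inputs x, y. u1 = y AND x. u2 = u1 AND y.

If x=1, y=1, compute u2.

1

u1 = 1 AND 1 = 1
u2 = 1 AND 1 = 1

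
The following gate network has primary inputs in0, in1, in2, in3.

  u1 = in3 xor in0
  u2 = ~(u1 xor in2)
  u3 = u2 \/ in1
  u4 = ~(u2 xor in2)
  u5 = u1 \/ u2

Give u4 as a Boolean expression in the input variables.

u1 = in3 xor in0
u2 = ~(u1 xor in2) = ~((in3 xor in0) xor in2)
u4 = ~(u2 xor in2) = ~((~((in3 xor in0) xor in2)) xor in2)

~((~((in3 xor in0) xor in2)) xor in2)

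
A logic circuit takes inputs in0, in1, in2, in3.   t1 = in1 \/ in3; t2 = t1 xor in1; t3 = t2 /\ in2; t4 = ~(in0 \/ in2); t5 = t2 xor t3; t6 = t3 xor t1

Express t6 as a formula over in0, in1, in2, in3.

(((in1 \/ in3) xor in1) /\ in2) xor (in1 \/ in3)

t1 = in1 \/ in3
t2 = t1 xor in1 = (in1 \/ in3) xor in1
t3 = t2 /\ in2 = ((in1 \/ in3) xor in1) /\ in2
t6 = t3 xor t1 = (((in1 \/ in3) xor in1) /\ in2) xor (in1 \/ in3)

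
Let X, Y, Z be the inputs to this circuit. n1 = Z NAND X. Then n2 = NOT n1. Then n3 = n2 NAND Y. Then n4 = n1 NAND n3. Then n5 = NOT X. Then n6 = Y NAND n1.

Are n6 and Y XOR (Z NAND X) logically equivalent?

No

n1 = Z NAND X
n6 = Y NAND n1 = Y NAND (Z NAND X)
At X=1, Y=0, Z=1: circuit gives 1, formula gives 0.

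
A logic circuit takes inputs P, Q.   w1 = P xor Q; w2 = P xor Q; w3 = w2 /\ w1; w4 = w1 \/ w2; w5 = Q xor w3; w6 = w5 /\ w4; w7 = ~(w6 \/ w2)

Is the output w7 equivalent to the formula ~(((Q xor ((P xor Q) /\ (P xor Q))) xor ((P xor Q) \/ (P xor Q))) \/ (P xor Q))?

w1 = P xor Q
w2 = P xor Q
w3 = w2 /\ w1 = (P xor Q) /\ (P xor Q)
w4 = w1 \/ w2 = (P xor Q) \/ (P xor Q)
w5 = Q xor w3 = Q xor ((P xor Q) /\ (P xor Q))
w6 = w5 /\ w4 = (Q xor ((P xor Q) /\ (P xor Q))) /\ ((P xor Q) \/ (P xor Q))
w7 = ~(w6 \/ w2) = ~(((Q xor ((P xor Q) /\ (P xor Q))) /\ ((P xor Q) \/ (P xor Q))) \/ (P xor Q))
At P=1, Q=1: circuit gives 1, formula gives 0.

No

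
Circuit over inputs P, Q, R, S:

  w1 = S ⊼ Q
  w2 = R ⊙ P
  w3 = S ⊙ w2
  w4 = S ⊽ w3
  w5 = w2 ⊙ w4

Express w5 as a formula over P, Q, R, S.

w2 = R ⊙ P
w3 = S ⊙ w2 = S ⊙ (R ⊙ P)
w4 = S ⊽ w3 = S ⊽ (S ⊙ (R ⊙ P))
w5 = w2 ⊙ w4 = (R ⊙ P) ⊙ (S ⊽ (S ⊙ (R ⊙ P)))

(R ⊙ P) ⊙ (S ⊽ (S ⊙ (R ⊙ P)))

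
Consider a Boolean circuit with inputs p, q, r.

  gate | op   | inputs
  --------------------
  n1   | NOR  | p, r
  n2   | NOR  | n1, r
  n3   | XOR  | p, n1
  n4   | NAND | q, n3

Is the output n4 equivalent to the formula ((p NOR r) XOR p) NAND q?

n1 = p NOR r
n3 = p XOR n1 = p XOR (p NOR r)
n4 = q NAND n3 = q NAND (p XOR (p NOR r))
At p=0, q=1, r=0: circuit gives 0, formula gives 0.
At p=0, q=0, r=0: circuit gives 1, formula gives 1.
Agrees on all 8 inputs.

Yes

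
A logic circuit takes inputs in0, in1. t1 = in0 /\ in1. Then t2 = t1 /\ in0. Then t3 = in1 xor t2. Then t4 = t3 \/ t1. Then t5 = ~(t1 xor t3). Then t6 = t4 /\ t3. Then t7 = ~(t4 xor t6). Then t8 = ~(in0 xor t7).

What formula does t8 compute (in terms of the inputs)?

t1 = in0 /\ in1
t2 = t1 /\ in0 = (in0 /\ in1) /\ in0
t3 = in1 xor t2 = in1 xor ((in0 /\ in1) /\ in0)
t4 = t3 \/ t1 = (in1 xor ((in0 /\ in1) /\ in0)) \/ (in0 /\ in1)
t6 = t4 /\ t3 = ((in1 xor ((in0 /\ in1) /\ in0)) \/ (in0 /\ in1)) /\ (in1 xor ((in0 /\ in1) /\ in0))
t7 = ~(t4 xor t6) = ~(((in1 xor ((in0 /\ in1) /\ in0)) \/ (in0 /\ in1)) xor (((in1 xor ((in0 /\ in1) /\ in0)) \/ (in0 /\ in1)) /\ (in1 xor ((in0 /\ in1) /\ in0))))
t8 = ~(in0 xor t7) = ~(in0 xor (~(((in1 xor ((in0 /\ in1) /\ in0)) \/ (in0 /\ in1)) xor (((in1 xor ((in0 /\ in1) /\ in0)) \/ (in0 /\ in1)) /\ (in1 xor ((in0 /\ in1) /\ in0))))))

~(in0 xor (~(((in1 xor ((in0 /\ in1) /\ in0)) \/ (in0 /\ in1)) xor (((in1 xor ((in0 /\ in1) /\ in0)) \/ (in0 /\ in1)) /\ (in1 xor ((in0 /\ in1) /\ in0))))))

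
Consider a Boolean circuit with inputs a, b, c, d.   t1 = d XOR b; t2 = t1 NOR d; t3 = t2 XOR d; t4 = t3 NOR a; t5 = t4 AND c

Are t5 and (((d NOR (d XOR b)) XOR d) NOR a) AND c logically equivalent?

t1 = d XOR b
t2 = t1 NOR d = (d XOR b) NOR d
t3 = t2 XOR d = ((d XOR b) NOR d) XOR d
t4 = t3 NOR a = (((d XOR b) NOR d) XOR d) NOR a
t5 = t4 AND c = ((((d XOR b) NOR d) XOR d) NOR a) AND c
At a=0, b=0, c=0, d=0: circuit gives 0, formula gives 0.
At a=0, b=1, c=1, d=0: circuit gives 1, formula gives 1.
Agrees on all 16 inputs.

Yes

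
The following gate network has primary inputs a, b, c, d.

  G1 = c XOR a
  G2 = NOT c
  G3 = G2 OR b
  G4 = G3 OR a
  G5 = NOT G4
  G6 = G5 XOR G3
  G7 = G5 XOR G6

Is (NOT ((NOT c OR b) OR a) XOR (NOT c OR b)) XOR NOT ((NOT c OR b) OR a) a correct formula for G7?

G2 = NOT c
G3 = G2 OR b = NOT c OR b
G4 = G3 OR a = (NOT c OR b) OR a
G5 = NOT G4 = NOT ((NOT c OR b) OR a)
G6 = G5 XOR G3 = NOT ((NOT c OR b) OR a) XOR (NOT c OR b)
G7 = G5 XOR G6 = NOT ((NOT c OR b) OR a) XOR (NOT ((NOT c OR b) OR a) XOR (NOT c OR b))
At a=0, b=0, c=1, d=0: circuit gives 0, formula gives 0.
At a=0, b=0, c=0, d=0: circuit gives 1, formula gives 1.
Agrees on all 16 inputs.

Yes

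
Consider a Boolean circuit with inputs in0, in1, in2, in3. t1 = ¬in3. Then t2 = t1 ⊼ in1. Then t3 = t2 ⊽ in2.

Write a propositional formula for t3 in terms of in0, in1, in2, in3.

(¬in3 ⊼ in1) ⊽ in2

t1 = ¬in3
t2 = t1 ⊼ in1 = ¬in3 ⊼ in1
t3 = t2 ⊽ in2 = (¬in3 ⊼ in1) ⊽ in2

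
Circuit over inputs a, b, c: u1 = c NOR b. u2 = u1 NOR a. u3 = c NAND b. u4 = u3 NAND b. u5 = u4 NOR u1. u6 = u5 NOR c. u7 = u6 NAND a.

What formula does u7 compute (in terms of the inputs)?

((((c NAND b) NAND b) NOR (c NOR b)) NOR c) NAND a

u1 = c NOR b
u3 = c NAND b
u4 = u3 NAND b = (c NAND b) NAND b
u5 = u4 NOR u1 = ((c NAND b) NAND b) NOR (c NOR b)
u6 = u5 NOR c = (((c NAND b) NAND b) NOR (c NOR b)) NOR c
u7 = u6 NAND a = ((((c NAND b) NAND b) NOR (c NOR b)) NOR c) NAND a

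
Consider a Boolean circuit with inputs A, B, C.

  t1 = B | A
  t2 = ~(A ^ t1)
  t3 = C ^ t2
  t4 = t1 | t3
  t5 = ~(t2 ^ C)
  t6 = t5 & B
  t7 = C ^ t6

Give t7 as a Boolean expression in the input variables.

C ^ ((~((~(A ^ (B | A))) ^ C)) & B)

t1 = B | A
t2 = ~(A ^ t1) = ~(A ^ (B | A))
t5 = ~(t2 ^ C) = ~((~(A ^ (B | A))) ^ C)
t6 = t5 & B = (~((~(A ^ (B | A))) ^ C)) & B
t7 = C ^ t6 = C ^ ((~((~(A ^ (B | A))) ^ C)) & B)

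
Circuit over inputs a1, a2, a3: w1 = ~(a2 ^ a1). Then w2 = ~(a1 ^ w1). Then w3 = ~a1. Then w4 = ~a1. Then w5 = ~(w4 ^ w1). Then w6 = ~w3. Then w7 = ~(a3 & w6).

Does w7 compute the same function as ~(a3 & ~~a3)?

No

w3 = ~a1
w6 = ~w3 = ~~a1
w7 = ~(a3 & w6) = ~(a3 & ~~a1)
At a1=0, a2=0, a3=1: circuit gives 1, formula gives 0.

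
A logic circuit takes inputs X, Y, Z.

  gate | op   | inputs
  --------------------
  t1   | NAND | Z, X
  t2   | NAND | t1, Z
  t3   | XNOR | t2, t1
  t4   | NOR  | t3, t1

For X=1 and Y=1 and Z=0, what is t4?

t1 = 0 NAND 1 = 1
t2 = 1 NAND 0 = 1
t3 = 1 XNOR 1 = 1
t4 = 1 NOR 1 = 0

0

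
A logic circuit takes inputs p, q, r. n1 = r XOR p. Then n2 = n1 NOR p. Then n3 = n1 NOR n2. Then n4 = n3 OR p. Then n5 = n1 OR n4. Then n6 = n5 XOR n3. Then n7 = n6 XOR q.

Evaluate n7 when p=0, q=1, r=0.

n1 = 0 XOR 0 = 0
n2 = 0 NOR 0 = 1
n3 = 0 NOR 1 = 0
n4 = 0 OR 0 = 0
n5 = 0 OR 0 = 0
n6 = 0 XOR 0 = 0
n7 = 0 XOR 1 = 1

1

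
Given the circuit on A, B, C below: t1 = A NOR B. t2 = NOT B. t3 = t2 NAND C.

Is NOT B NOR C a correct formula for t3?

t2 = NOT B
t3 = t2 NAND C = NOT B NAND C
At A=0, B=0, C=0: circuit gives 1, formula gives 0.

No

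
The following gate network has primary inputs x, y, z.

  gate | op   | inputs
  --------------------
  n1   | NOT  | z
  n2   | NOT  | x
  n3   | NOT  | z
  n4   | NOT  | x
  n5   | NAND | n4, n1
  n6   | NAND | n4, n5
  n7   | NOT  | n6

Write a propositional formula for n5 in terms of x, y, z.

n1 = NOT z
n4 = NOT x
n5 = n4 NAND n1 = NOT x NAND NOT z

NOT x NAND NOT z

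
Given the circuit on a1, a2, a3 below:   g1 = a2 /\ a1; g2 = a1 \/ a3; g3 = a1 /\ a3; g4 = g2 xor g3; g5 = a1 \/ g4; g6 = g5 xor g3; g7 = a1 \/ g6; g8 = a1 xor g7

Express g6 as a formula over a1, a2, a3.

(a1 \/ ((a1 \/ a3) xor (a1 /\ a3))) xor (a1 /\ a3)

g2 = a1 \/ a3
g3 = a1 /\ a3
g4 = g2 xor g3 = (a1 \/ a3) xor (a1 /\ a3)
g5 = a1 \/ g4 = a1 \/ ((a1 \/ a3) xor (a1 /\ a3))
g6 = g5 xor g3 = (a1 \/ ((a1 \/ a3) xor (a1 /\ a3))) xor (a1 /\ a3)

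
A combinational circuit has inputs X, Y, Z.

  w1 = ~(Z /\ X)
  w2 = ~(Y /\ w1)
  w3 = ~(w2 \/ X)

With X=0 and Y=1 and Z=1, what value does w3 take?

1

w1 = ~(1 /\ 0) = 1
w2 = ~(1 /\ 1) = 0
w3 = ~(0 \/ 0) = 1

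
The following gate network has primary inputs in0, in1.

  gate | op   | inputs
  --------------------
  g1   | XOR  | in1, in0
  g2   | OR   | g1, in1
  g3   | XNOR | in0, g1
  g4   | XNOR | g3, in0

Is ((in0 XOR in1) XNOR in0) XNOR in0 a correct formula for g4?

Yes

g1 = in1 XOR in0
g3 = in0 XNOR g1 = in0 XNOR (in1 XOR in0)
g4 = g3 XNOR in0 = (in0 XNOR (in1 XOR in0)) XNOR in0
At in0=0, in1=0: circuit gives 0, formula gives 0.
At in0=0, in1=1: circuit gives 1, formula gives 1.
Agrees on all 4 inputs.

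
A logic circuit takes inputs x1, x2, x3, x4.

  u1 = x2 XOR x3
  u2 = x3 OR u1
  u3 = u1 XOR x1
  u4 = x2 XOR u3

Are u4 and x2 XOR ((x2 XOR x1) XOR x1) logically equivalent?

No

u1 = x2 XOR x3
u3 = u1 XOR x1 = (x2 XOR x3) XOR x1
u4 = x2 XOR u3 = x2 XOR ((x2 XOR x3) XOR x1)
At x1=0, x2=0, x3=1, x4=0: circuit gives 1, formula gives 0.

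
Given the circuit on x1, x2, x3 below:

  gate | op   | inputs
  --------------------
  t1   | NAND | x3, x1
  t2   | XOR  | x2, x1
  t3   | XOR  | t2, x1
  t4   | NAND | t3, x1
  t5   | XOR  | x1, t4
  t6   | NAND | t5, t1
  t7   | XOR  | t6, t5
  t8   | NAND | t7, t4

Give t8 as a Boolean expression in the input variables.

t1 = x3 NAND x1
t2 = x2 XOR x1
t3 = t2 XOR x1 = (x2 XOR x1) XOR x1
t4 = t3 NAND x1 = ((x2 XOR x1) XOR x1) NAND x1
t5 = x1 XOR t4 = x1 XOR (((x2 XOR x1) XOR x1) NAND x1)
t6 = t5 NAND t1 = (x1 XOR (((x2 XOR x1) XOR x1) NAND x1)) NAND (x3 NAND x1)
t7 = t6 XOR t5 = ((x1 XOR (((x2 XOR x1) XOR x1) NAND x1)) NAND (x3 NAND x1)) XOR (x1 XOR (((x2 XOR x1) XOR x1) NAND x1))
t8 = t7 NAND t4 = (((x1 XOR (((x2 XOR x1) XOR x1) NAND x1)) NAND (x3 NAND x1)) XOR (x1 XOR (((x2 XOR x1) XOR x1) NAND x1))) NAND (((x2 XOR x1) XOR x1) NAND x1)

(((x1 XOR (((x2 XOR x1) XOR x1) NAND x1)) NAND (x3 NAND x1)) XOR (x1 XOR (((x2 XOR x1) XOR x1) NAND x1))) NAND (((x2 XOR x1) XOR x1) NAND x1)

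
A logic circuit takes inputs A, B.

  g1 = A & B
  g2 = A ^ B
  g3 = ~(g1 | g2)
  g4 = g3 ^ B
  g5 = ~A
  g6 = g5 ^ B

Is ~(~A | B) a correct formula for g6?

No

g5 = ~A
g6 = g5 ^ B = ~A ^ B
At A=0, B=0: circuit gives 1, formula gives 0.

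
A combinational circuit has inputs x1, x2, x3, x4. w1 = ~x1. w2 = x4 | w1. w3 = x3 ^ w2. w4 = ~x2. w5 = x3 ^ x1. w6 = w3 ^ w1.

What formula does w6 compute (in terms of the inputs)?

(x3 ^ (x4 | ~x1)) ^ ~x1

w1 = ~x1
w2 = x4 | w1 = x4 | ~x1
w3 = x3 ^ w2 = x3 ^ (x4 | ~x1)
w6 = w3 ^ w1 = (x3 ^ (x4 | ~x1)) ^ ~x1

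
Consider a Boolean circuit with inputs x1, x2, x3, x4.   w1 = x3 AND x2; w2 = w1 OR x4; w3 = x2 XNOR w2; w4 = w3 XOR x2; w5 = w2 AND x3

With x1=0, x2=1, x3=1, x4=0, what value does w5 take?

w1 = 1 AND 1 = 1
w2 = 1 OR 0 = 1
w5 = 1 AND 1 = 1

1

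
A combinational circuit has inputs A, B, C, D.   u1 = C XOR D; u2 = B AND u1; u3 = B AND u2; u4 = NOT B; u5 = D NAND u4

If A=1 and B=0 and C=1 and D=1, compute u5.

0

u4 = NOT 0 = 1
u5 = 1 NAND 1 = 0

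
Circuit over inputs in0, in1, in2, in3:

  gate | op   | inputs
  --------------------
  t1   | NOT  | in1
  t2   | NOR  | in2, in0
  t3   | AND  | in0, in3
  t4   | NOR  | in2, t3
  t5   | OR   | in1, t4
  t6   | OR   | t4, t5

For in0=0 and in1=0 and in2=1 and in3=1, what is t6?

t3 = 0 AND 1 = 0
t4 = 1 NOR 0 = 0
t5 = 0 OR 0 = 0
t6 = 0 OR 0 = 0

0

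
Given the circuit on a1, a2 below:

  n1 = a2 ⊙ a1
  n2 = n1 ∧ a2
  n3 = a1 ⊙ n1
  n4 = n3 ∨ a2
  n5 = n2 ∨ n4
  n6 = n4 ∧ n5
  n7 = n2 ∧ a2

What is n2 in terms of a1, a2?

n1 = a2 ⊙ a1
n2 = n1 ∧ a2 = (a2 ⊙ a1) ∧ a2

(a2 ⊙ a1) ∧ a2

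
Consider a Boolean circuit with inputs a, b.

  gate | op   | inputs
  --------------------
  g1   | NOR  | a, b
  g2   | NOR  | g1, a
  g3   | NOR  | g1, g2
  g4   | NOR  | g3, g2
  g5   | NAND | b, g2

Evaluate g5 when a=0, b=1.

g1 = 0 NOR 1 = 0
g2 = 0 NOR 0 = 1
g5 = 1 NAND 1 = 0

0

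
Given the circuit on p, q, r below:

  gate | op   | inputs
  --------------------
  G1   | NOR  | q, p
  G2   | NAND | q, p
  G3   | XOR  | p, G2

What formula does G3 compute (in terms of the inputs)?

G2 = q NAND p
G3 = p XOR G2 = p XOR (q NAND p)

p XOR (q NAND p)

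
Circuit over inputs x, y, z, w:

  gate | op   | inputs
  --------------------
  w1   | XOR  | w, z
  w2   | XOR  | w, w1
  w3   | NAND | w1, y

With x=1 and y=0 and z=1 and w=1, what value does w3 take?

w1 = 1 XOR 1 = 0
w3 = 0 NAND 0 = 1

1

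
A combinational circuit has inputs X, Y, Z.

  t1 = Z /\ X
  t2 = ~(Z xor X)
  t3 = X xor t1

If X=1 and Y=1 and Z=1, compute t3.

t1 = 1 /\ 1 = 1
t3 = 1 xor 1 = 0

0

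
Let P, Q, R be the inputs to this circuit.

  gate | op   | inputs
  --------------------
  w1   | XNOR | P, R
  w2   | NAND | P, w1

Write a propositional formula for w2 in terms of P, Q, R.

w1 = P XNOR R
w2 = P NAND w1 = P NAND (P XNOR R)

P NAND (P XNOR R)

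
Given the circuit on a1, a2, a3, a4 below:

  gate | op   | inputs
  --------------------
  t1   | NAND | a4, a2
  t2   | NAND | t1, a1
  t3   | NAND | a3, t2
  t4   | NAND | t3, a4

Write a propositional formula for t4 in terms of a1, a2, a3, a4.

t1 = a4 NAND a2
t2 = t1 NAND a1 = (a4 NAND a2) NAND a1
t3 = a3 NAND t2 = a3 NAND ((a4 NAND a2) NAND a1)
t4 = t3 NAND a4 = (a3 NAND ((a4 NAND a2) NAND a1)) NAND a4

(a3 NAND ((a4 NAND a2) NAND a1)) NAND a4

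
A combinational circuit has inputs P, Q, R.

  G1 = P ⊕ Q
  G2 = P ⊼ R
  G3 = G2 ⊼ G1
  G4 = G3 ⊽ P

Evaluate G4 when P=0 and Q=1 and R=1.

G1 = 0 ⊕ 1 = 1
G2 = 0 ⊼ 1 = 1
G3 = 1 ⊼ 1 = 0
G4 = 0 ⊽ 0 = 1

1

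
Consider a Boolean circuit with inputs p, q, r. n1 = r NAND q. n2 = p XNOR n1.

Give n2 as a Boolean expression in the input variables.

p XNOR (r NAND q)

n1 = r NAND q
n2 = p XNOR n1 = p XNOR (r NAND q)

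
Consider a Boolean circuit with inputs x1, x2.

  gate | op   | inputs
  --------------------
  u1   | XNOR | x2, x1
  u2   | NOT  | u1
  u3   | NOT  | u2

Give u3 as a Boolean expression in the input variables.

u1 = x2 XNOR x1
u2 = NOT u1 = NOT (x2 XNOR x1)
u3 = NOT u2 = NOT NOT (x2 XNOR x1)

NOT NOT (x2 XNOR x1)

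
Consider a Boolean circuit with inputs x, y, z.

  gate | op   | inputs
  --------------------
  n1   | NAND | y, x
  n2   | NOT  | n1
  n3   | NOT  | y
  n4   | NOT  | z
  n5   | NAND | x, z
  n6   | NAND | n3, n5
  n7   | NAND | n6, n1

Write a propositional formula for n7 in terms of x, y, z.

(NOT y NAND (x NAND z)) NAND (y NAND x)

n1 = y NAND x
n3 = NOT y
n5 = x NAND z
n6 = n3 NAND n5 = NOT y NAND (x NAND z)
n7 = n6 NAND n1 = (NOT y NAND (x NAND z)) NAND (y NAND x)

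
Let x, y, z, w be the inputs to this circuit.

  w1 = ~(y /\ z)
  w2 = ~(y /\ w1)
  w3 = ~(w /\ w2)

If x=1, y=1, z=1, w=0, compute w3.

w1 = ~(1 /\ 1) = 0
w2 = ~(1 /\ 0) = 1
w3 = ~(0 /\ 1) = 1

1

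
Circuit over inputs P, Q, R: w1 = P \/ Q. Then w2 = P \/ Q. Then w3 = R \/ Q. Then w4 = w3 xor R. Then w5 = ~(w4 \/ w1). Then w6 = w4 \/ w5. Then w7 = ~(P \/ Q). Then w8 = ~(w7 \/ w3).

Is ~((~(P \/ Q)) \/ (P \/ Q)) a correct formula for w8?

w3 = R \/ Q
w7 = ~(P \/ Q)
w8 = ~(w7 \/ w3) = ~((~(P \/ Q)) \/ (R \/ Q))
At P=1, Q=0, R=0: circuit gives 1, formula gives 0.

No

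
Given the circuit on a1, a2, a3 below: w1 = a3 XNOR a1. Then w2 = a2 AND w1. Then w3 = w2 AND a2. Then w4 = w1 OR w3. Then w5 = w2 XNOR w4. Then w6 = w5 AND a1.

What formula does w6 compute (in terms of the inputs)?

((a2 AND (a3 XNOR a1)) XNOR ((a3 XNOR a1) OR ((a2 AND (a3 XNOR a1)) AND a2))) AND a1

w1 = a3 XNOR a1
w2 = a2 AND w1 = a2 AND (a3 XNOR a1)
w3 = w2 AND a2 = (a2 AND (a3 XNOR a1)) AND a2
w4 = w1 OR w3 = (a3 XNOR a1) OR ((a2 AND (a3 XNOR a1)) AND a2)
w5 = w2 XNOR w4 = (a2 AND (a3 XNOR a1)) XNOR ((a3 XNOR a1) OR ((a2 AND (a3 XNOR a1)) AND a2))
w6 = w5 AND a1 = ((a2 AND (a3 XNOR a1)) XNOR ((a3 XNOR a1) OR ((a2 AND (a3 XNOR a1)) AND a2))) AND a1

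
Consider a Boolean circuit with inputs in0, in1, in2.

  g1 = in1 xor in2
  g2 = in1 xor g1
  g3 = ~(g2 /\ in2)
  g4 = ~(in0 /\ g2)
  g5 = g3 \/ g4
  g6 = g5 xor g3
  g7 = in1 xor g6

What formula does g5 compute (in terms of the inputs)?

g1 = in1 xor in2
g2 = in1 xor g1 = in1 xor (in1 xor in2)
g3 = ~(g2 /\ in2) = ~((in1 xor (in1 xor in2)) /\ in2)
g4 = ~(in0 /\ g2) = ~(in0 /\ (in1 xor (in1 xor in2)))
g5 = g3 \/ g4 = (~((in1 xor (in1 xor in2)) /\ in2)) \/ (~(in0 /\ (in1 xor (in1 xor in2))))

(~((in1 xor (in1 xor in2)) /\ in2)) \/ (~(in0 /\ (in1 xor (in1 xor in2))))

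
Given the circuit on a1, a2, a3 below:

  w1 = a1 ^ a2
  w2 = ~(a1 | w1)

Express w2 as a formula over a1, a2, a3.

~(a1 | (a1 ^ a2))

w1 = a1 ^ a2
w2 = ~(a1 | w1) = ~(a1 | (a1 ^ a2))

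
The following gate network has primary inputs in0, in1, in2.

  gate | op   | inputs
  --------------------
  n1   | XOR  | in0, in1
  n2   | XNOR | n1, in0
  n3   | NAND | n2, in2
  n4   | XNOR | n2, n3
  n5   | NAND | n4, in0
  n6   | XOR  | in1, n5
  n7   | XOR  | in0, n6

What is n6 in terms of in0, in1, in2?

in1 XOR ((((in0 XOR in1) XNOR in0) XNOR (((in0 XOR in1) XNOR in0) NAND in2)) NAND in0)

n1 = in0 XOR in1
n2 = n1 XNOR in0 = (in0 XOR in1) XNOR in0
n3 = n2 NAND in2 = ((in0 XOR in1) XNOR in0) NAND in2
n4 = n2 XNOR n3 = ((in0 XOR in1) XNOR in0) XNOR (((in0 XOR in1) XNOR in0) NAND in2)
n5 = n4 NAND in0 = (((in0 XOR in1) XNOR in0) XNOR (((in0 XOR in1) XNOR in0) NAND in2)) NAND in0
n6 = in1 XOR n5 = in1 XOR ((((in0 XOR in1) XNOR in0) XNOR (((in0 XOR in1) XNOR in0) NAND in2)) NAND in0)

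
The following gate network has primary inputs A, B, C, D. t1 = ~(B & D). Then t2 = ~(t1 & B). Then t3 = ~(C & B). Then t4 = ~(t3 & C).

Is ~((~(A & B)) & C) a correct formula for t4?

t3 = ~(C & B)
t4 = ~(t3 & C) = ~((~(C & B)) & C)
At A=0, B=1, C=1, D=0: circuit gives 1, formula gives 0.

No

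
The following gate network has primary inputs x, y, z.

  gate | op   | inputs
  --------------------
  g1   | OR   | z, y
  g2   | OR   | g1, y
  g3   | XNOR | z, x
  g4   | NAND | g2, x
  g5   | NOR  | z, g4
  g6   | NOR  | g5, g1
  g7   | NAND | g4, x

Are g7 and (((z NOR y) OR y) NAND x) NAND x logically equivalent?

No

g1 = z OR y
g2 = g1 OR y = (z OR y) OR y
g4 = g2 NAND x = ((z OR y) OR y) NAND x
g7 = g4 NAND x = (((z OR y) OR y) NAND x) NAND x
At x=1, y=0, z=0: circuit gives 0, formula gives 1.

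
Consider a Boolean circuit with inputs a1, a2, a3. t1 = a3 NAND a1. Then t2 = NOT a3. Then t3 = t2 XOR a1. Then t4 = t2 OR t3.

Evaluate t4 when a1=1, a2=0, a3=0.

1

t2 = NOT 0 = 1
t3 = 1 XOR 1 = 0
t4 = 1 OR 0 = 1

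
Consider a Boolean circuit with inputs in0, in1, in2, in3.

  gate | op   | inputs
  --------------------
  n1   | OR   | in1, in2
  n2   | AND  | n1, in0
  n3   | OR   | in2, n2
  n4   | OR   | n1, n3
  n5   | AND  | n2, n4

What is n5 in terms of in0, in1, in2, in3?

((in1 OR in2) AND in0) AND ((in1 OR in2) OR (in2 OR ((in1 OR in2) AND in0)))

n1 = in1 OR in2
n2 = n1 AND in0 = (in1 OR in2) AND in0
n3 = in2 OR n2 = in2 OR ((in1 OR in2) AND in0)
n4 = n1 OR n3 = (in1 OR in2) OR (in2 OR ((in1 OR in2) AND in0))
n5 = n2 AND n4 = ((in1 OR in2) AND in0) AND ((in1 OR in2) OR (in2 OR ((in1 OR in2) AND in0)))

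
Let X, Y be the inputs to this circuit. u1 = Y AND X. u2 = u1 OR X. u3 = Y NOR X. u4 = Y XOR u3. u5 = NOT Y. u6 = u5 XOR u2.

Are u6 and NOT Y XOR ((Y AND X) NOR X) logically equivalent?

u1 = Y AND X
u2 = u1 OR X = (Y AND X) OR X
u5 = NOT Y
u6 = u5 XOR u2 = NOT Y XOR ((Y AND X) OR X)
At X=0, Y=0: circuit gives 1, formula gives 0.

No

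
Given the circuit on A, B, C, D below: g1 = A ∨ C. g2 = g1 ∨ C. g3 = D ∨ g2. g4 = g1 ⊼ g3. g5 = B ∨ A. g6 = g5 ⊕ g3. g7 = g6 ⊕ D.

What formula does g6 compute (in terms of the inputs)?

g1 = A ∨ C
g2 = g1 ∨ C = (A ∨ C) ∨ C
g3 = D ∨ g2 = D ∨ ((A ∨ C) ∨ C)
g5 = B ∨ A
g6 = g5 ⊕ g3 = (B ∨ A) ⊕ (D ∨ ((A ∨ C) ∨ C))

(B ∨ A) ⊕ (D ∨ ((A ∨ C) ∨ C))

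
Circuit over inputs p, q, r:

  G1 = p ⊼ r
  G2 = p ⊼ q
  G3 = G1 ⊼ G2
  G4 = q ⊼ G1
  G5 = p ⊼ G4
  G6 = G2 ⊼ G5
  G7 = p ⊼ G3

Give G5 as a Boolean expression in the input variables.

p ⊼ (q ⊼ (p ⊼ r))

G1 = p ⊼ r
G4 = q ⊼ G1 = q ⊼ (p ⊼ r)
G5 = p ⊼ G4 = p ⊼ (q ⊼ (p ⊼ r))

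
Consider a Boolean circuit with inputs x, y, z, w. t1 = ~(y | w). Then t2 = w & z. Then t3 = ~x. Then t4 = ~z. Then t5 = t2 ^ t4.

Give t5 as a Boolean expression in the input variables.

t2 = w & z
t4 = ~z
t5 = t2 ^ t4 = (w & z) ^ ~z

(w & z) ^ ~z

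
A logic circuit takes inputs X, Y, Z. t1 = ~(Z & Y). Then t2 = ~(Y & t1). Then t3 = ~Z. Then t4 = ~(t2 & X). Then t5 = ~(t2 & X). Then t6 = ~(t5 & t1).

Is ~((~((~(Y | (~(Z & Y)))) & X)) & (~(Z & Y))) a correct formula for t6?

t1 = ~(Z & Y)
t2 = ~(Y & t1) = ~(Y & (~(Z & Y)))
t5 = ~(t2 & X) = ~((~(Y & (~(Z & Y)))) & X)
t6 = ~(t5 & t1) = ~((~((~(Y & (~(Z & Y)))) & X)) & (~(Z & Y)))
At X=1, Y=0, Z=0: circuit gives 1, formula gives 0.

No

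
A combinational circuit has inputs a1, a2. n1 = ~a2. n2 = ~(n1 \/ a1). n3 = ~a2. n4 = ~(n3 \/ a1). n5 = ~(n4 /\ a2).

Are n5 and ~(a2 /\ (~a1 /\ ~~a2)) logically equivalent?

Yes

n3 = ~a2
n4 = ~(n3 \/ a1) = ~(~a2 \/ a1)
n5 = ~(n4 /\ a2) = ~((~(~a2 \/ a1)) /\ a2)
At a1=0, a2=1: circuit gives 0, formula gives 0.
At a1=0, a2=0: circuit gives 1, formula gives 1.
Agrees on all 4 inputs.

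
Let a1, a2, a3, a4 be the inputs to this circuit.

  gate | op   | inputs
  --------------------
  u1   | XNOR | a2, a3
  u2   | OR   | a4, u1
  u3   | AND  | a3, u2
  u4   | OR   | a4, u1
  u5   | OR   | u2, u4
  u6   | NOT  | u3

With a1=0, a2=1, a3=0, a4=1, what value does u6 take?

u1 = 1 XNOR 0 = 0
u2 = 1 OR 0 = 1
u3 = 0 AND 1 = 0
u6 = NOT 0 = 1

1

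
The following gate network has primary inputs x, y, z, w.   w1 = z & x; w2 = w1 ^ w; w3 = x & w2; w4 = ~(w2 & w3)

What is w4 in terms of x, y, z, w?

~(((z & x) ^ w) & (x & ((z & x) ^ w)))

w1 = z & x
w2 = w1 ^ w = (z & x) ^ w
w3 = x & w2 = x & ((z & x) ^ w)
w4 = ~(w2 & w3) = ~(((z & x) ^ w) & (x & ((z & x) ^ w)))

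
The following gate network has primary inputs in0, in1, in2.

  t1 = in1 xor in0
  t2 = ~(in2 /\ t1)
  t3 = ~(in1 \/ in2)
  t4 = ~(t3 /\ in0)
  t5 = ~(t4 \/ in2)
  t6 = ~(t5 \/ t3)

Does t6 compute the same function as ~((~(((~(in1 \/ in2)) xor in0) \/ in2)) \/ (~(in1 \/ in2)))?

t3 = ~(in1 \/ in2)
t4 = ~(t3 /\ in0) = ~((~(in1 \/ in2)) /\ in0)
t5 = ~(t4 \/ in2) = ~((~((~(in1 \/ in2)) /\ in0)) \/ in2)
t6 = ~(t5 \/ t3) = ~((~((~((~(in1 \/ in2)) /\ in0)) \/ in2)) \/ (~(in1 \/ in2)))
At in0=0, in1=1, in2=0: circuit gives 1, formula gives 0.

No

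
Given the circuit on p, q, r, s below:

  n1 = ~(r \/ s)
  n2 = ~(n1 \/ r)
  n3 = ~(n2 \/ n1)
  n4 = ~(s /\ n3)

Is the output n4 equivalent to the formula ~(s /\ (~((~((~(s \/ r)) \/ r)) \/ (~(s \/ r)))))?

n1 = ~(r \/ s)
n2 = ~(n1 \/ r) = ~((~(r \/ s)) \/ r)
n3 = ~(n2 \/ n1) = ~((~((~(r \/ s)) \/ r)) \/ (~(r \/ s)))
n4 = ~(s /\ n3) = ~(s /\ (~((~((~(r \/ s)) \/ r)) \/ (~(r \/ s)))))
At p=0, q=0, r=1, s=1: circuit gives 0, formula gives 0.
At p=0, q=0, r=0, s=0: circuit gives 1, formula gives 1.
Agrees on all 16 inputs.

Yes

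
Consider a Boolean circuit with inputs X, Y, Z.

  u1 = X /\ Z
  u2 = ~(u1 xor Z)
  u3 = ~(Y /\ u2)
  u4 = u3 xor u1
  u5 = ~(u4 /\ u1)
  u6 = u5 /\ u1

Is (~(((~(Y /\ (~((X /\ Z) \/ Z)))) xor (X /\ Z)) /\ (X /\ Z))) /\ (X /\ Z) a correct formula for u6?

No

u1 = X /\ Z
u2 = ~(u1 xor Z) = ~((X /\ Z) xor Z)
u3 = ~(Y /\ u2) = ~(Y /\ (~((X /\ Z) xor Z)))
u4 = u3 xor u1 = (~(Y /\ (~((X /\ Z) xor Z)))) xor (X /\ Z)
u5 = ~(u4 /\ u1) = ~(((~(Y /\ (~((X /\ Z) xor Z)))) xor (X /\ Z)) /\ (X /\ Z))
u6 = u5 /\ u1 = (~(((~(Y /\ (~((X /\ Z) xor Z)))) xor (X /\ Z)) /\ (X /\ Z))) /\ (X /\ Z)
At X=1, Y=1, Z=1: circuit gives 0, formula gives 1.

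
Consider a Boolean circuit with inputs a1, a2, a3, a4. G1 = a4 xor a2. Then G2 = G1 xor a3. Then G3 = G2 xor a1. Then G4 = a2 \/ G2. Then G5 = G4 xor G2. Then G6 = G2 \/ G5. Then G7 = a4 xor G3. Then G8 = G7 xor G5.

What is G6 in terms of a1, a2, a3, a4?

((a4 xor a2) xor a3) \/ ((a2 \/ ((a4 xor a2) xor a3)) xor ((a4 xor a2) xor a3))

G1 = a4 xor a2
G2 = G1 xor a3 = (a4 xor a2) xor a3
G4 = a2 \/ G2 = a2 \/ ((a4 xor a2) xor a3)
G5 = G4 xor G2 = (a2 \/ ((a4 xor a2) xor a3)) xor ((a4 xor a2) xor a3)
G6 = G2 \/ G5 = ((a4 xor a2) xor a3) \/ ((a2 \/ ((a4 xor a2) xor a3)) xor ((a4 xor a2) xor a3))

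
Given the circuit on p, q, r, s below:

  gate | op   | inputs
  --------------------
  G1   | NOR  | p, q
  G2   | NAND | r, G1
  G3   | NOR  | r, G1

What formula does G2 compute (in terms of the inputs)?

G1 = p NOR q
G2 = r NAND G1 = r NAND (p NOR q)

r NAND (p NOR q)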